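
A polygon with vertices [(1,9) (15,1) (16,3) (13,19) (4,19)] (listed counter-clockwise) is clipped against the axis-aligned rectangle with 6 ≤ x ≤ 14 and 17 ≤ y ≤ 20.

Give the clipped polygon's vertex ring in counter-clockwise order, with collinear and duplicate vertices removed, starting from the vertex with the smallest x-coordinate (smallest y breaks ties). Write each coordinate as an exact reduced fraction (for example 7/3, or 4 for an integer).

1. After x ≥ 6: [(6,43/7) (15,1) (16,3) (13,19) (6,19)]
2. After x ≤ 14: [(6,43/7) (14,11/7) (14,41/3) (13,19) (6,19)]
3. After y ≥ 17: [(6,17) (107/8,17) (13,19) (6,19)]
4. After y ≤ 20: [(6,17) (107/8,17) (13,19) (6,19)]
5. Canonical ring: [(6,17) (107/8,17) (13,19) (6,19)]

Clipped polygon: [(6,17) (107/8,17) (13,19) (6,19)]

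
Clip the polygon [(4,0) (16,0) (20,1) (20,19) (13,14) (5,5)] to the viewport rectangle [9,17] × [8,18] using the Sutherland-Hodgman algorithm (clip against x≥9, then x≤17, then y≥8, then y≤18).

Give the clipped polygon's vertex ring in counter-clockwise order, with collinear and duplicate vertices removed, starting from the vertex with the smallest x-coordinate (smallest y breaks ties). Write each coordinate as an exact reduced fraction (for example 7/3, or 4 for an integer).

Clipped polygon: [(9,8) (17,8) (17,118/7) (13,14) (9,19/2)]

1. After x ≥ 9: [(9,0) (16,0) (20,1) (20,19) (13,14) (9,19/2)]
2. After x ≤ 17: [(9,0) (16,0) (17,1/4) (17,118/7) (13,14) (9,19/2)]
3. After y ≥ 8: [(9,8) (17,8) (17,118/7) (13,14) (9,19/2)]
4. After y ≤ 18: [(9,8) (17,8) (17,118/7) (13,14) (9,19/2)]
5. Canonical ring: [(9,8) (17,8) (17,118/7) (13,14) (9,19/2)]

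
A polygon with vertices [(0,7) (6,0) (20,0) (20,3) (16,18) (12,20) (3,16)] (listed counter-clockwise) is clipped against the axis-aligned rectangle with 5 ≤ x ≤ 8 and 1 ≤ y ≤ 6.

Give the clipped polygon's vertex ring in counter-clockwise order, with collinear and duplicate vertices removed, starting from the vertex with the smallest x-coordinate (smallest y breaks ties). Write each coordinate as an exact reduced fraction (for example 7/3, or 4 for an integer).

Clipped polygon: [(5,7/6) (36/7,1) (8,1) (8,6) (5,6)]

1. After x ≥ 5: [(5,7/6) (6,0) (20,0) (20,3) (16,18) (12,20) (5,152/9)]
2. After x ≤ 8: [(5,7/6) (6,0) (8,0) (8,164/9) (5,152/9)]
3. After y ≥ 1: [(5,7/6) (36/7,1) (8,1) (8,164/9) (5,152/9)]
4. After y ≤ 6: [(5,6) (5,7/6) (36/7,1) (8,1) (8,6)]
5. Canonical ring: [(5,7/6) (36/7,1) (8,1) (8,6) (5,6)]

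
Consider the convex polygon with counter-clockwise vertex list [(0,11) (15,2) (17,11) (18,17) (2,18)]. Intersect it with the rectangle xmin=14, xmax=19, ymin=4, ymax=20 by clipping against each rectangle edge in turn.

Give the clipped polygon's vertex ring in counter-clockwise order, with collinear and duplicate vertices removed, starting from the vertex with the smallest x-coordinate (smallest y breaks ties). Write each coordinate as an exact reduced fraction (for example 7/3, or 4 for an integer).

Clipped polygon: [(14,4) (139/9,4) (17,11) (18,17) (14,69/4)]

1. After x ≥ 14: [(14,13/5) (15,2) (17,11) (18,17) (14,69/4)]
2. After x ≤ 19: [(14,13/5) (15,2) (17,11) (18,17) (14,69/4)]
3. After y ≥ 4: [(14,4) (139/9,4) (17,11) (18,17) (14,69/4)]
4. After y ≤ 20: [(14,4) (139/9,4) (17,11) (18,17) (14,69/4)]
5. Canonical ring: [(14,4) (139/9,4) (17,11) (18,17) (14,69/4)]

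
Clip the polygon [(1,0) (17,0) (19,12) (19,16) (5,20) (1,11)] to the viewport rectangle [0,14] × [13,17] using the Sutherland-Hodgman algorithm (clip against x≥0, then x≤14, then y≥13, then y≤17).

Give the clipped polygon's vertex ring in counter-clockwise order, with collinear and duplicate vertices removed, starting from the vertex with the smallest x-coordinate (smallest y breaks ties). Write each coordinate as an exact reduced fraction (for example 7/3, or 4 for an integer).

Clipped polygon: [(17/9,13) (14,13) (14,17) (11/3,17)]

1. After x ≥ 0: [(1,0) (17,0) (19,12) (19,16) (5,20) (1,11)]
2. After x ≤ 14: [(1,0) (14,0) (14,122/7) (5,20) (1,11)]
3. After y ≥ 13: [(14,13) (14,122/7) (5,20) (17/9,13)]
4. After y ≤ 17: [(14,13) (14,17) (11/3,17) (17/9,13)]
5. Canonical ring: [(17/9,13) (14,13) (14,17) (11/3,17)]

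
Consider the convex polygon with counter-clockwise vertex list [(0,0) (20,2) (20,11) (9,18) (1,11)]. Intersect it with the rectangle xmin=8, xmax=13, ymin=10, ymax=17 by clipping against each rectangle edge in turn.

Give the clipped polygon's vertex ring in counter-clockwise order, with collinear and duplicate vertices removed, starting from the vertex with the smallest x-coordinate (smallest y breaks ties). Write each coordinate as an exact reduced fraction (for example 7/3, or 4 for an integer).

1. After x ≥ 8: [(8,4/5) (20,2) (20,11) (9,18) (8,137/8)]
2. After x ≤ 13: [(8,4/5) (13,13/10) (13,170/11) (9,18) (8,137/8)]
3. After y ≥ 10: [(8,10) (13,10) (13,170/11) (9,18) (8,137/8)]
4. After y ≤ 17: [(8,17) (8,10) (13,10) (13,170/11) (74/7,17)]
5. Canonical ring: [(8,10) (13,10) (13,170/11) (74/7,17) (8,17)]

Clipped polygon: [(8,10) (13,10) (13,170/11) (74/7,17) (8,17)]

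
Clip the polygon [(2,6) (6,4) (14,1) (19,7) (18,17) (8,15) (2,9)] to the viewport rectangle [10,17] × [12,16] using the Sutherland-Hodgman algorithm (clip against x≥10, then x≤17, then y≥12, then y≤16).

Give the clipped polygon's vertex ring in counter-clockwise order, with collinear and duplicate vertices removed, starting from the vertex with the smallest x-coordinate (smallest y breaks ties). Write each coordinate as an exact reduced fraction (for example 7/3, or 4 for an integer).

1. After x ≥ 10: [(10,5/2) (14,1) (19,7) (18,17) (10,77/5)]
2. After x ≤ 17: [(10,5/2) (14,1) (17,23/5) (17,84/5) (10,77/5)]
3. After y ≥ 12: [(10,12) (17,12) (17,84/5) (10,77/5)]
4. After y ≤ 16: [(10,12) (17,12) (17,16) (13,16) (10,77/5)]
5. Canonical ring: [(10,12) (17,12) (17,16) (13,16) (10,77/5)]

Clipped polygon: [(10,12) (17,12) (17,16) (13,16) (10,77/5)]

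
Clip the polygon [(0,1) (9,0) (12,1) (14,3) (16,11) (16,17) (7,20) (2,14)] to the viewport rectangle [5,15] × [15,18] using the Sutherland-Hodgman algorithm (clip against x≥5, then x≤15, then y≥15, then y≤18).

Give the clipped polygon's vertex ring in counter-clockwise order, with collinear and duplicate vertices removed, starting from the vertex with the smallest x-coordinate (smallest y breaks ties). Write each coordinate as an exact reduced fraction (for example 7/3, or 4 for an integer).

Clipped polygon: [(5,15) (15,15) (15,52/3) (13,18) (16/3,18) (5,88/5)]

1. After x ≥ 5: [(5,4/9) (9,0) (12,1) (14,3) (16,11) (16,17) (7,20) (5,88/5)]
2. After x ≤ 15: [(5,4/9) (9,0) (12,1) (14,3) (15,7) (15,52/3) (7,20) (5,88/5)]
3. After y ≥ 15: [(5,15) (15,15) (15,52/3) (7,20) (5,88/5)]
4. After y ≤ 18: [(5,15) (15,15) (15,52/3) (13,18) (16/3,18) (5,88/5)]
5. Canonical ring: [(5,15) (15,15) (15,52/3) (13,18) (16/3,18) (5,88/5)]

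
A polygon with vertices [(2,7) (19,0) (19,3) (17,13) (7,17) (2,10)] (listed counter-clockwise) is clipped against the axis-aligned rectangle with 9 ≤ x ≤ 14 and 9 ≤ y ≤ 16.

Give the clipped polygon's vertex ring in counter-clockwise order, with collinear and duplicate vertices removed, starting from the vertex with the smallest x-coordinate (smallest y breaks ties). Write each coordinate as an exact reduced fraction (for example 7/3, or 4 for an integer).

1. After x ≥ 9: [(9,70/17) (19,0) (19,3) (17,13) (9,81/5)]
2. After x ≤ 14: [(9,70/17) (14,35/17) (14,71/5) (9,81/5)]
3. After y ≥ 9: [(9,9) (14,9) (14,71/5) (9,81/5)]
4. After y ≤ 16: [(9,16) (9,9) (14,9) (14,71/5) (19/2,16)]
5. Canonical ring: [(9,9) (14,9) (14,71/5) (19/2,16) (9,16)]

Clipped polygon: [(9,9) (14,9) (14,71/5) (19/2,16) (9,16)]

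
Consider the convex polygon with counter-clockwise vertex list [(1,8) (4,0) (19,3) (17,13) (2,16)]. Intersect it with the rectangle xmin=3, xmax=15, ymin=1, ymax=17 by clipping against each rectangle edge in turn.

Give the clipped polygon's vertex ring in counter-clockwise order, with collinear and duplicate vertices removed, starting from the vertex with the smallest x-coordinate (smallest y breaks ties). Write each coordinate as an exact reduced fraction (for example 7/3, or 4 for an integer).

1. After x ≥ 3: [(3,8/3) (4,0) (19,3) (17,13) (3,79/5)]
2. After x ≤ 15: [(3,8/3) (4,0) (15,11/5) (15,67/5) (3,79/5)]
3. After y ≥ 1: [(3,8/3) (29/8,1) (9,1) (15,11/5) (15,67/5) (3,79/5)]
4. After y ≤ 17: [(3,8/3) (29/8,1) (9,1) (15,11/5) (15,67/5) (3,79/5)]
5. Canonical ring: [(3,8/3) (29/8,1) (9,1) (15,11/5) (15,67/5) (3,79/5)]

Clipped polygon: [(3,8/3) (29/8,1) (9,1) (15,11/5) (15,67/5) (3,79/5)]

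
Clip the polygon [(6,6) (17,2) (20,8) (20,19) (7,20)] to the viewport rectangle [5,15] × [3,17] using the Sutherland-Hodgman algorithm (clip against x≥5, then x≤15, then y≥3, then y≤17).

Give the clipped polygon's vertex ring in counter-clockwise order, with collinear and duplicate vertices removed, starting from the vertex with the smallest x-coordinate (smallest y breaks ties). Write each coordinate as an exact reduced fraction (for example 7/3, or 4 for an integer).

1. After x ≥ 5: [(6,6) (17,2) (20,8) (20,19) (7,20)]
2. After x ≤ 15: [(6,6) (15,30/11) (15,252/13) (7,20)]
3. After y ≥ 3: [(6,6) (57/4,3) (15,3) (15,252/13) (7,20)]
4. After y ≤ 17: [(95/14,17) (6,6) (57/4,3) (15,3) (15,17)]
5. Canonical ring: [(6,6) (57/4,3) (15,3) (15,17) (95/14,17)]

Clipped polygon: [(6,6) (57/4,3) (15,3) (15,17) (95/14,17)]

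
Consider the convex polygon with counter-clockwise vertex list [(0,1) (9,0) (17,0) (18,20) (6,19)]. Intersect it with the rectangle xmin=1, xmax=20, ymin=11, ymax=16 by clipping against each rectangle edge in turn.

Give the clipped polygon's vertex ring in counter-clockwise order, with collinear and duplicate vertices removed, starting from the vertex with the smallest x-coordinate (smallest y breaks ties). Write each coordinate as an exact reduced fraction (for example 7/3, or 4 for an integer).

1. After x ≥ 1: [(1,4) (1,8/9) (9,0) (17,0) (18,20) (6,19)]
2. After x ≤ 20: [(1,4) (1,8/9) (9,0) (17,0) (18,20) (6,19)]
3. After y ≥ 11: [(10/3,11) (351/20,11) (18,20) (6,19)]
4. After y ≤ 16: [(5,16) (10/3,11) (351/20,11) (89/5,16)]
5. Canonical ring: [(10/3,11) (351/20,11) (89/5,16) (5,16)]

Clipped polygon: [(10/3,11) (351/20,11) (89/5,16) (5,16)]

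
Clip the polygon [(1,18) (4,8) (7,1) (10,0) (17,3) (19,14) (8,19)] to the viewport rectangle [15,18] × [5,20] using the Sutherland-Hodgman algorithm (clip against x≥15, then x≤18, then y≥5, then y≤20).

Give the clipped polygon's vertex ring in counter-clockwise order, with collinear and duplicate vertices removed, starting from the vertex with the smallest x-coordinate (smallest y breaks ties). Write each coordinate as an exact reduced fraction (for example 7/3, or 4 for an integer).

Clipped polygon: [(15,5) (191/11,5) (18,17/2) (18,159/11) (15,174/11)]

1. After x ≥ 15: [(15,15/7) (17,3) (19,14) (15,174/11)]
2. After x ≤ 18: [(15,15/7) (17,3) (18,17/2) (18,159/11) (15,174/11)]
3. After y ≥ 5: [(15,5) (191/11,5) (18,17/2) (18,159/11) (15,174/11)]
4. After y ≤ 20: [(15,5) (191/11,5) (18,17/2) (18,159/11) (15,174/11)]
5. Canonical ring: [(15,5) (191/11,5) (18,17/2) (18,159/11) (15,174/11)]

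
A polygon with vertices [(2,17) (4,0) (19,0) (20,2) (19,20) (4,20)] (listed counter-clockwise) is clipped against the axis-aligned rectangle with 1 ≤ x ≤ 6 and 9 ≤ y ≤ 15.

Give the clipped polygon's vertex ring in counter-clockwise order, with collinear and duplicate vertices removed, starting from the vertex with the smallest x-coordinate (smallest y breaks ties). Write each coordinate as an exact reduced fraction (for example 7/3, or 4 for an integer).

1. After x ≥ 1: [(2,17) (4,0) (19,0) (20,2) (19,20) (4,20)]
2. After x ≤ 6: [(2,17) (4,0) (6,0) (6,20) (4,20)]
3. After y ≥ 9: [(2,17) (50/17,9) (6,9) (6,20) (4,20)]
4. After y ≤ 15: [(38/17,15) (50/17,9) (6,9) (6,15)]
5. Canonical ring: [(38/17,15) (50/17,9) (6,9) (6,15)]

Clipped polygon: [(38/17,15) (50/17,9) (6,9) (6,15)]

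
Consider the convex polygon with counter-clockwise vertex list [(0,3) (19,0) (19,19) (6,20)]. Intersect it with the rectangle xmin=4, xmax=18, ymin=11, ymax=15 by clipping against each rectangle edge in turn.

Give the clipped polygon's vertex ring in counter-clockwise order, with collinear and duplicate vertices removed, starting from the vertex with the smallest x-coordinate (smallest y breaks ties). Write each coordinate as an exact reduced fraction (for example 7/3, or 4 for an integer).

1. After x ≥ 4: [(4,43/3) (4,45/19) (19,0) (19,19) (6,20)]
2. After x ≤ 18: [(4,43/3) (4,45/19) (18,3/19) (18,248/13) (6,20)]
3. After y ≥ 11: [(4,43/3) (4,11) (18,11) (18,248/13) (6,20)]
4. After y ≤ 15: [(72/17,15) (4,43/3) (4,11) (18,11) (18,15)]
5. Canonical ring: [(4,11) (18,11) (18,15) (72/17,15) (4,43/3)]

Clipped polygon: [(4,11) (18,11) (18,15) (72/17,15) (4,43/3)]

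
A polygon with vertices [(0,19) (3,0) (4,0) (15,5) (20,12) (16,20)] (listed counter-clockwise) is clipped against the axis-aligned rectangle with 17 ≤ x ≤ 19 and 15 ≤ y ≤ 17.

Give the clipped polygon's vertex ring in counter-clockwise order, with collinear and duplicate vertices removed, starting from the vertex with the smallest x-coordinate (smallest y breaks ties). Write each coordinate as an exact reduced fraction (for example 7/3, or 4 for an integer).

1. After x ≥ 17: [(17,39/5) (20,12) (17,18)]
2. After x ≤ 19: [(17,39/5) (19,53/5) (19,14) (17,18)]
3. After y ≥ 15: [(17,15) (37/2,15) (17,18)]
4. After y ≤ 17: [(17,17) (17,15) (37/2,15) (35/2,17)]
5. Canonical ring: [(17,15) (37/2,15) (35/2,17) (17,17)]

Clipped polygon: [(17,15) (37/2,15) (35/2,17) (17,17)]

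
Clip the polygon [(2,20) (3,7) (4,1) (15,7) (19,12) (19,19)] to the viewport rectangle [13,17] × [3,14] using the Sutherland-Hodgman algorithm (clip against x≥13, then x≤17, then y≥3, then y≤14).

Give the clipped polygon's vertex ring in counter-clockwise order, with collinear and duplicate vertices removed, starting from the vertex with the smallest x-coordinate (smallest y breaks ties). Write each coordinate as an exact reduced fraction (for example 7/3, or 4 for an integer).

Clipped polygon: [(13,65/11) (15,7) (17,19/2) (17,14) (13,14)]

1. After x ≥ 13: [(13,329/17) (13,65/11) (15,7) (19,12) (19,19)]
2. After x ≤ 17: [(17,325/17) (13,329/17) (13,65/11) (15,7) (17,19/2)]
3. After y ≥ 3: [(17,325/17) (13,329/17) (13,65/11) (15,7) (17,19/2)]
4. After y ≤ 14: [(17,14) (13,14) (13,65/11) (15,7) (17,19/2)]
5. Canonical ring: [(13,65/11) (15,7) (17,19/2) (17,14) (13,14)]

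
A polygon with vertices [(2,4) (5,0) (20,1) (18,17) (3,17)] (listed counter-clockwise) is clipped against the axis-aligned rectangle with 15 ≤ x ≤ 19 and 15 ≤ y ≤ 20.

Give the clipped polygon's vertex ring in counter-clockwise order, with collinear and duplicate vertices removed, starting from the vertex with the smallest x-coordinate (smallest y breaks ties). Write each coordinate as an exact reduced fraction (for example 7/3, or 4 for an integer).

1. After x ≥ 15: [(15,2/3) (20,1) (18,17) (15,17)]
2. After x ≤ 19: [(15,2/3) (19,14/15) (19,9) (18,17) (15,17)]
3. After y ≥ 15: [(15,15) (73/4,15) (18,17) (15,17)]
4. After y ≤ 20: [(15,15) (73/4,15) (18,17) (15,17)]
5. Canonical ring: [(15,15) (73/4,15) (18,17) (15,17)]

Clipped polygon: [(15,15) (73/4,15) (18,17) (15,17)]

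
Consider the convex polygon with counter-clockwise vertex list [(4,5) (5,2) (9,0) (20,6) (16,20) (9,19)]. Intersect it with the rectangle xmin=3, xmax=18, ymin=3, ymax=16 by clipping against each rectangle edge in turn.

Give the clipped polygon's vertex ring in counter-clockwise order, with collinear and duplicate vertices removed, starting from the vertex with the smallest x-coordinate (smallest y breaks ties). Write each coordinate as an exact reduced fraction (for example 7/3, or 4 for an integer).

Clipped polygon: [(4,5) (14/3,3) (29/2,3) (18,54/11) (18,13) (120/7,16) (111/14,16)]

1. After x ≥ 3: [(4,5) (5,2) (9,0) (20,6) (16,20) (9,19)]
2. After x ≤ 18: [(4,5) (5,2) (9,0) (18,54/11) (18,13) (16,20) (9,19)]
3. After y ≥ 3: [(4,5) (14/3,3) (29/2,3) (18,54/11) (18,13) (16,20) (9,19)]
4. After y ≤ 16: [(111/14,16) (4,5) (14/3,3) (29/2,3) (18,54/11) (18,13) (120/7,16)]
5. Canonical ring: [(4,5) (14/3,3) (29/2,3) (18,54/11) (18,13) (120/7,16) (111/14,16)]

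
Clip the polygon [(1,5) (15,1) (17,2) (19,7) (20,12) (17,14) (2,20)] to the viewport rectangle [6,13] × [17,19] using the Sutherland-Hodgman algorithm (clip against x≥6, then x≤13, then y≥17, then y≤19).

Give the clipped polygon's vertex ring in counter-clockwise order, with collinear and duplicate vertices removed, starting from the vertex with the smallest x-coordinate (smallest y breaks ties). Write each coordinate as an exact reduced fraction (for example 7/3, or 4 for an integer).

1. After x ≥ 6: [(6,25/7) (15,1) (17,2) (19,7) (20,12) (17,14) (6,92/5)]
2. After x ≤ 13: [(6,25/7) (13,11/7) (13,78/5) (6,92/5)]
3. After y ≥ 17: [(6,17) (19/2,17) (6,92/5)]
4. After y ≤ 19: [(6,17) (19/2,17) (6,92/5)]
5. Canonical ring: [(6,17) (19/2,17) (6,92/5)]

Clipped polygon: [(6,17) (19/2,17) (6,92/5)]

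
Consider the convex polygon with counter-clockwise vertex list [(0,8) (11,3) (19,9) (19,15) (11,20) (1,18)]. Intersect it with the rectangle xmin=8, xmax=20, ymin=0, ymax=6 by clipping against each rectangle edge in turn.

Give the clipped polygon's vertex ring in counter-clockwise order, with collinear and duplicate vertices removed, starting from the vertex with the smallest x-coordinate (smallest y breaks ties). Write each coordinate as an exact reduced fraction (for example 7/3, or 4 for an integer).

1. After x ≥ 8: [(8,48/11) (11,3) (19,9) (19,15) (11,20) (8,97/5)]
2. After x ≤ 20: [(8,48/11) (11,3) (19,9) (19,15) (11,20) (8,97/5)]
3. After y ≥ 0: [(8,48/11) (11,3) (19,9) (19,15) (11,20) (8,97/5)]
4. After y ≤ 6: [(8,6) (8,48/11) (11,3) (15,6)]
5. Canonical ring: [(8,48/11) (11,3) (15,6) (8,6)]

Clipped polygon: [(8,48/11) (11,3) (15,6) (8,6)]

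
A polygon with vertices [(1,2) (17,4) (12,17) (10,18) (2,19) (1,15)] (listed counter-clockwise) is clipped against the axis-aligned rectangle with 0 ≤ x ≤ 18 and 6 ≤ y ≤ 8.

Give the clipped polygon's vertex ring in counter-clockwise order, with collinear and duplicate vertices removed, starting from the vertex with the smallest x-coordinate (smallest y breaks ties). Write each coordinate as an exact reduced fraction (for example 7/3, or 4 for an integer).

1. After x ≥ 0: [(1,2) (17,4) (12,17) (10,18) (2,19) (1,15)]
2. After x ≤ 18: [(1,2) (17,4) (12,17) (10,18) (2,19) (1,15)]
3. After y ≥ 6: [(1,6) (211/13,6) (12,17) (10,18) (2,19) (1,15)]
4. After y ≤ 8: [(1,8) (1,6) (211/13,6) (201/13,8)]
5. Canonical ring: [(1,6) (211/13,6) (201/13,8) (1,8)]

Clipped polygon: [(1,6) (211/13,6) (201/13,8) (1,8)]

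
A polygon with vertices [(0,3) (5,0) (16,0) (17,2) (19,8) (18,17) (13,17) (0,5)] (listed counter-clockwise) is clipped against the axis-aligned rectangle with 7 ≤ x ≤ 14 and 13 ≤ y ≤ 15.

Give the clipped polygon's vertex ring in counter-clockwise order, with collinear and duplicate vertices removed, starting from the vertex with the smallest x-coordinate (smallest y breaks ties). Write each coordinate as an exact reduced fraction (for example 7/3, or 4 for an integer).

Clipped polygon: [(26/3,13) (14,13) (14,15) (65/6,15)]

1. After x ≥ 7: [(7,0) (16,0) (17,2) (19,8) (18,17) (13,17) (7,149/13)]
2. After x ≤ 14: [(7,0) (14,0) (14,17) (13,17) (7,149/13)]
3. After y ≥ 13: [(14,13) (14,17) (13,17) (26/3,13)]
4. After y ≤ 15: [(14,13) (14,15) (65/6,15) (26/3,13)]
5. Canonical ring: [(26/3,13) (14,13) (14,15) (65/6,15)]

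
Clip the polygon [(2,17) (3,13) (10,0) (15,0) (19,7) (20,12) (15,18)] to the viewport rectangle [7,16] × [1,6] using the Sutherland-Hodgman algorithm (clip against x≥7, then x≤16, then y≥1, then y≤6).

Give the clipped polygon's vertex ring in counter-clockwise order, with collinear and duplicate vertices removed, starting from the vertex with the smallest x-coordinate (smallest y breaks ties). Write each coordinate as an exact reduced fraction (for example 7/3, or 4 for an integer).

1. After x ≥ 7: [(7,226/13) (7,39/7) (10,0) (15,0) (19,7) (20,12) (15,18)]
2. After x ≤ 16: [(7,226/13) (7,39/7) (10,0) (15,0) (16,7/4) (16,84/5) (15,18)]
3. After y ≥ 1: [(7,226/13) (7,39/7) (123/13,1) (109/7,1) (16,7/4) (16,84/5) (15,18)]
4. After y ≤ 6: [(7,6) (7,39/7) (123/13,1) (109/7,1) (16,7/4) (16,6)]
5. Canonical ring: [(7,39/7) (123/13,1) (109/7,1) (16,7/4) (16,6) (7,6)]

Clipped polygon: [(7,39/7) (123/13,1) (109/7,1) (16,7/4) (16,6) (7,6)]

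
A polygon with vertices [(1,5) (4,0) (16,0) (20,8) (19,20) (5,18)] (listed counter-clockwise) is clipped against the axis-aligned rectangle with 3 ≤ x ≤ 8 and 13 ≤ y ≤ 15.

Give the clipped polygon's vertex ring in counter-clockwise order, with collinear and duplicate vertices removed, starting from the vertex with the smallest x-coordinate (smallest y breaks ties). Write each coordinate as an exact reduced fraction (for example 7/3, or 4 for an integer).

1. After x ≥ 3: [(3,23/2) (3,5/3) (4,0) (16,0) (20,8) (19,20) (5,18)]
2. After x ≤ 8: [(3,23/2) (3,5/3) (4,0) (8,0) (8,129/7) (5,18)]
3. After y ≥ 13: [(45/13,13) (8,13) (8,129/7) (5,18)]
4. After y ≤ 15: [(53/13,15) (45/13,13) (8,13) (8,15)]
5. Canonical ring: [(45/13,13) (8,13) (8,15) (53/13,15)]

Clipped polygon: [(45/13,13) (8,13) (8,15) (53/13,15)]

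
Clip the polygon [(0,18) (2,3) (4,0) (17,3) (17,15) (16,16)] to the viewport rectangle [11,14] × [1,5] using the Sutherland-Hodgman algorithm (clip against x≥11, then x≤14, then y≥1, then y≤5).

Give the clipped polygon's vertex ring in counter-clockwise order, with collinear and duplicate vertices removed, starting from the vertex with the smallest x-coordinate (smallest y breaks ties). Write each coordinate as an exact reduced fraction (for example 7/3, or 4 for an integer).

1. After x ≥ 11: [(11,133/8) (11,21/13) (17,3) (17,15) (16,16)]
2. After x ≤ 14: [(14,65/4) (11,133/8) (11,21/13) (14,30/13)]
3. After y ≥ 1: [(14,65/4) (11,133/8) (11,21/13) (14,30/13)]
4. After y ≤ 5: [(14,5) (11,5) (11,21/13) (14,30/13)]
5. Canonical ring: [(11,21/13) (14,30/13) (14,5) (11,5)]

Clipped polygon: [(11,21/13) (14,30/13) (14,5) (11,5)]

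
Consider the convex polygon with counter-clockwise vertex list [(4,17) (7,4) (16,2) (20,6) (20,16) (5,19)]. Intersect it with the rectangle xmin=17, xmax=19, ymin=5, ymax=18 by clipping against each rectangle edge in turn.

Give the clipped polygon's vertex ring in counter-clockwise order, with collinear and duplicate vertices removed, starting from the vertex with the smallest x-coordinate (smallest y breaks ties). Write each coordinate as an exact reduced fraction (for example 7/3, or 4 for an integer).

Clipped polygon: [(17,5) (19,5) (19,81/5) (17,83/5)]

1. After x ≥ 17: [(17,3) (20,6) (20,16) (17,83/5)]
2. After x ≤ 19: [(17,3) (19,5) (19,81/5) (17,83/5)]
3. After y ≥ 5: [(17,5) (19,5) (19,5) (19,81/5) (17,83/5)]
4. After y ≤ 18: [(17,5) (19,5) (19,5) (19,81/5) (17,83/5)]
5. Canonical ring: [(17,5) (19,5) (19,81/5) (17,83/5)]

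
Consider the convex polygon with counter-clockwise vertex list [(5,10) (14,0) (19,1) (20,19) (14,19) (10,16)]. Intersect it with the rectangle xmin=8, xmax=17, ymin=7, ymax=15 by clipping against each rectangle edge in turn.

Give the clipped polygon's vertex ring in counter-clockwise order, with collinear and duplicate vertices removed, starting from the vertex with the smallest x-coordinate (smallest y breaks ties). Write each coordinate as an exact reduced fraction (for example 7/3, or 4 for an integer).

1. After x ≥ 8: [(8,68/5) (8,20/3) (14,0) (19,1) (20,19) (14,19) (10,16)]
2. After x ≤ 17: [(8,68/5) (8,20/3) (14,0) (17,3/5) (17,19) (14,19) (10,16)]
3. After y ≥ 7: [(8,68/5) (8,7) (17,7) (17,19) (14,19) (10,16)]
4. After y ≤ 15: [(55/6,15) (8,68/5) (8,7) (17,7) (17,15)]
5. Canonical ring: [(8,7) (17,7) (17,15) (55/6,15) (8,68/5)]

Clipped polygon: [(8,7) (17,7) (17,15) (55/6,15) (8,68/5)]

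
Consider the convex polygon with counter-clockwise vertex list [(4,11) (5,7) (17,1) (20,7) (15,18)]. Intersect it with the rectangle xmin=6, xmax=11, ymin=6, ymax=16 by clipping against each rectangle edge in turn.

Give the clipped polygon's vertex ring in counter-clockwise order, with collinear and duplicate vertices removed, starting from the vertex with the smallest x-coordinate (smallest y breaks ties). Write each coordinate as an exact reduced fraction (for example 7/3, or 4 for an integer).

1. After x ≥ 6: [(6,135/11) (6,13/2) (17,1) (20,7) (15,18)]
2. After x ≤ 11: [(11,170/11) (6,135/11) (6,13/2) (11,4)]
3. After y ≥ 6: [(11,6) (11,170/11) (6,135/11) (6,13/2) (7,6)]
4. After y ≤ 16: [(11,6) (11,170/11) (6,135/11) (6,13/2) (7,6)]
5. Canonical ring: [(6,13/2) (7,6) (11,6) (11,170/11) (6,135/11)]

Clipped polygon: [(6,13/2) (7,6) (11,6) (11,170/11) (6,135/11)]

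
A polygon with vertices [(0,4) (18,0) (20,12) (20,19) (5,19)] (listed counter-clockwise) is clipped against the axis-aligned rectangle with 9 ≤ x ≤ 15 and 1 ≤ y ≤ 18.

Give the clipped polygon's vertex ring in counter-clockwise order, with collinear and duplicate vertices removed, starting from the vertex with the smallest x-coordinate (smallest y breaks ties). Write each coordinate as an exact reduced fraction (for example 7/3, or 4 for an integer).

1. After x ≥ 9: [(9,2) (18,0) (20,12) (20,19) (9,19)]
2. After x ≤ 15: [(9,2) (15,2/3) (15,19) (9,19)]
3. After y ≥ 1: [(9,2) (27/2,1) (15,1) (15,19) (9,19)]
4. After y ≤ 18: [(9,18) (9,2) (27/2,1) (15,1) (15,18)]
5. Canonical ring: [(9,2) (27/2,1) (15,1) (15,18) (9,18)]

Clipped polygon: [(9,2) (27/2,1) (15,1) (15,18) (9,18)]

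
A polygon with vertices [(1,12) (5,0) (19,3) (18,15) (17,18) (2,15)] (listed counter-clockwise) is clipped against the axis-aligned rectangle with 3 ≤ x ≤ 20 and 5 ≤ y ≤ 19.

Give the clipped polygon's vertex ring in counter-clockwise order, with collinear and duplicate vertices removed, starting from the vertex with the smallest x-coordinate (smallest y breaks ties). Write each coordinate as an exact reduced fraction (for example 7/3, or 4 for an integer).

1. After x ≥ 3: [(3,6) (5,0) (19,3) (18,15) (17,18) (3,76/5)]
2. After x ≤ 20: [(3,6) (5,0) (19,3) (18,15) (17,18) (3,76/5)]
3. After y ≥ 5: [(3,6) (10/3,5) (113/6,5) (18,15) (17,18) (3,76/5)]
4. After y ≤ 19: [(3,6) (10/3,5) (113/6,5) (18,15) (17,18) (3,76/5)]
5. Canonical ring: [(3,6) (10/3,5) (113/6,5) (18,15) (17,18) (3,76/5)]

Clipped polygon: [(3,6) (10/3,5) (113/6,5) (18,15) (17,18) (3,76/5)]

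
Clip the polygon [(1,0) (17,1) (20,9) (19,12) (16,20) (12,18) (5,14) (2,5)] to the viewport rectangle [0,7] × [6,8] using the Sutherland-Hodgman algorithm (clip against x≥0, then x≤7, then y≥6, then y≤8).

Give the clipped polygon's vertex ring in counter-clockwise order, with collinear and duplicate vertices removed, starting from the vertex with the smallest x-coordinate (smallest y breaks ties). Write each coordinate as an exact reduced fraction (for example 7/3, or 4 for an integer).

1. After x ≥ 0: [(1,0) (17,1) (20,9) (19,12) (16,20) (12,18) (5,14) (2,5)]
2. After x ≤ 7: [(1,0) (7,3/8) (7,106/7) (5,14) (2,5)]
3. After y ≥ 6: [(7,6) (7,106/7) (5,14) (7/3,6)]
4. After y ≤ 8: [(7,6) (7,8) (3,8) (7/3,6)]
5. Canonical ring: [(7/3,6) (7,6) (7,8) (3,8)]

Clipped polygon: [(7/3,6) (7,6) (7,8) (3,8)]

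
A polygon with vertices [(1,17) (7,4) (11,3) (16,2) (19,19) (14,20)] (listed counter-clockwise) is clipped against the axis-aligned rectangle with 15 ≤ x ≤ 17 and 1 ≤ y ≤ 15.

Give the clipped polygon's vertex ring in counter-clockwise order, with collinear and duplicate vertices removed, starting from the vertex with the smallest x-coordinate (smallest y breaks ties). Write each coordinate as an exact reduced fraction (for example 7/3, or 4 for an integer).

Clipped polygon: [(15,11/5) (16,2) (17,23/3) (17,15) (15,15)]

1. After x ≥ 15: [(15,11/5) (16,2) (19,19) (15,99/5)]
2. After x ≤ 17: [(15,11/5) (16,2) (17,23/3) (17,97/5) (15,99/5)]
3. After y ≥ 1: [(15,11/5) (16,2) (17,23/3) (17,97/5) (15,99/5)]
4. After y ≤ 15: [(15,15) (15,11/5) (16,2) (17,23/3) (17,15)]
5. Canonical ring: [(15,11/5) (16,2) (17,23/3) (17,15) (15,15)]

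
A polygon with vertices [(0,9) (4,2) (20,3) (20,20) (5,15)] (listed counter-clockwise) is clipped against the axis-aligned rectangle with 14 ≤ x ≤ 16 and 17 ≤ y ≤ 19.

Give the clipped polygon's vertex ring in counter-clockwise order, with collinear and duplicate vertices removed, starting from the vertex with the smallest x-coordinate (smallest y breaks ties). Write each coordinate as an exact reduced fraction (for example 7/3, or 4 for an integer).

1. After x ≥ 14: [(14,21/8) (20,3) (20,20) (14,18)]
2. After x ≤ 16: [(14,21/8) (16,11/4) (16,56/3) (14,18)]
3. After y ≥ 17: [(14,17) (16,17) (16,56/3) (14,18)]
4. After y ≤ 19: [(14,17) (16,17) (16,56/3) (14,18)]
5. Canonical ring: [(14,17) (16,17) (16,56/3) (14,18)]

Clipped polygon: [(14,17) (16,17) (16,56/3) (14,18)]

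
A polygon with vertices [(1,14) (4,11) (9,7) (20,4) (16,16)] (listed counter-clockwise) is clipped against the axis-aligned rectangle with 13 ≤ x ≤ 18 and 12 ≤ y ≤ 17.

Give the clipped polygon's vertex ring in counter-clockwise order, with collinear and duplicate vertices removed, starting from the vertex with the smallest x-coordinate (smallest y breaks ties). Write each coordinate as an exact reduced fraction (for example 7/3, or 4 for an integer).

Clipped polygon: [(13,12) (52/3,12) (16,16) (13,78/5)]

1. After x ≥ 13: [(13,78/5) (13,65/11) (20,4) (16,16)]
2. After x ≤ 18: [(13,78/5) (13,65/11) (18,50/11) (18,10) (16,16)]
3. After y ≥ 12: [(13,78/5) (13,12) (52/3,12) (16,16)]
4. After y ≤ 17: [(13,78/5) (13,12) (52/3,12) (16,16)]
5. Canonical ring: [(13,12) (52/3,12) (16,16) (13,78/5)]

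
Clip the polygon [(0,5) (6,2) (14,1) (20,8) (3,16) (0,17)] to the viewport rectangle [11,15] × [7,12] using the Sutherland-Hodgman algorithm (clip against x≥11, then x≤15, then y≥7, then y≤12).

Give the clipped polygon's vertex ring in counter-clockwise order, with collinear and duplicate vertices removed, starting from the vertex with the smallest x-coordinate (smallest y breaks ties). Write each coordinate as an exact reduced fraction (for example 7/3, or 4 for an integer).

1. After x ≥ 11: [(11,11/8) (14,1) (20,8) (11,208/17)]
2. After x ≤ 15: [(11,11/8) (14,1) (15,13/6) (15,176/17) (11,208/17)]
3. After y ≥ 7: [(11,7) (15,7) (15,176/17) (11,208/17)]
4. After y ≤ 12: [(11,12) (11,7) (15,7) (15,176/17) (23/2,12)]
5. Canonical ring: [(11,7) (15,7) (15,176/17) (23/2,12) (11,12)]

Clipped polygon: [(11,7) (15,7) (15,176/17) (23/2,12) (11,12)]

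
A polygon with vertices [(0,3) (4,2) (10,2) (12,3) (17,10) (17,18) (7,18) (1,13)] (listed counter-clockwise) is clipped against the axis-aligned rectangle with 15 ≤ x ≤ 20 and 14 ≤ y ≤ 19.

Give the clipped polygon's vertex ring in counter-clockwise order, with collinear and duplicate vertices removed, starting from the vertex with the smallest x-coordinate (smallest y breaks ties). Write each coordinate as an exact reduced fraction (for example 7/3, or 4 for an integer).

1. After x ≥ 15: [(15,36/5) (17,10) (17,18) (15,18)]
2. After x ≤ 20: [(15,36/5) (17,10) (17,18) (15,18)]
3. After y ≥ 14: [(15,14) (17,14) (17,18) (15,18)]
4. After y ≤ 19: [(15,14) (17,14) (17,18) (15,18)]
5. Canonical ring: [(15,14) (17,14) (17,18) (15,18)]

Clipped polygon: [(15,14) (17,14) (17,18) (15,18)]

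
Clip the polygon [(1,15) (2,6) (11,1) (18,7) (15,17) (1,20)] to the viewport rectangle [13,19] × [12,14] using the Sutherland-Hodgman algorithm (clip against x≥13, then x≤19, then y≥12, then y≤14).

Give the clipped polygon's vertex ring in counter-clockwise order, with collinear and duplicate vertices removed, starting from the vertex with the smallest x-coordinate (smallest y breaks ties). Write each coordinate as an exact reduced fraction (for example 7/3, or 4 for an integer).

1. After x ≥ 13: [(13,19/7) (18,7) (15,17) (13,122/7)]
2. After x ≤ 19: [(13,19/7) (18,7) (15,17) (13,122/7)]
3. After y ≥ 12: [(13,12) (33/2,12) (15,17) (13,122/7)]
4. After y ≤ 14: [(13,14) (13,12) (33/2,12) (159/10,14)]
5. Canonical ring: [(13,12) (33/2,12) (159/10,14) (13,14)]

Clipped polygon: [(13,12) (33/2,12) (159/10,14) (13,14)]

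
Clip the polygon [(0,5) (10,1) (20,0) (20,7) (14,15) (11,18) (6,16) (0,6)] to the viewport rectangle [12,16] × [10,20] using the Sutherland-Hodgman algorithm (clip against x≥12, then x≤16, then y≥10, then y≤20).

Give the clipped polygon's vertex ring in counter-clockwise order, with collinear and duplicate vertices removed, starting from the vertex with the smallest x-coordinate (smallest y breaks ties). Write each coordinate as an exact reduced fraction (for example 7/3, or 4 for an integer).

Clipped polygon: [(12,10) (16,10) (16,37/3) (14,15) (12,17)]

1. After x ≥ 12: [(12,4/5) (20,0) (20,7) (14,15) (12,17)]
2. After x ≤ 16: [(12,4/5) (16,2/5) (16,37/3) (14,15) (12,17)]
3. After y ≥ 10: [(12,10) (16,10) (16,37/3) (14,15) (12,17)]
4. After y ≤ 20: [(12,10) (16,10) (16,37/3) (14,15) (12,17)]
5. Canonical ring: [(12,10) (16,10) (16,37/3) (14,15) (12,17)]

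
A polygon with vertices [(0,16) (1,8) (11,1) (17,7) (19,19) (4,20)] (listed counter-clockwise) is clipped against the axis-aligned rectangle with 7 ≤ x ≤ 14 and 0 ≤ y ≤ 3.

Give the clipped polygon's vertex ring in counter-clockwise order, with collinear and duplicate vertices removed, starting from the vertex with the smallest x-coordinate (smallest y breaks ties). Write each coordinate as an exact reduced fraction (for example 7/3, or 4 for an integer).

Clipped polygon: [(57/7,3) (11,1) (13,3)]

1. After x ≥ 7: [(7,19/5) (11,1) (17,7) (19,19) (7,99/5)]
2. After x ≤ 14: [(7,19/5) (11,1) (14,4) (14,58/3) (7,99/5)]
3. After y ≥ 0: [(7,19/5) (11,1) (14,4) (14,58/3) (7,99/5)]
4. After y ≤ 3: [(57/7,3) (11,1) (13,3)]
5. Canonical ring: [(57/7,3) (11,1) (13,3)]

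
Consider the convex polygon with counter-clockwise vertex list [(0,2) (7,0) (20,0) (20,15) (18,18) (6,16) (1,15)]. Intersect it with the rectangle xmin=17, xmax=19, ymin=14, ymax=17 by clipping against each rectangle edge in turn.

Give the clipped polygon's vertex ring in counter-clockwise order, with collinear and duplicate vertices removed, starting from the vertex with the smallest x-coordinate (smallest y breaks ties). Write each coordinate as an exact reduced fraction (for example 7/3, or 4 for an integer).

Clipped polygon: [(17,14) (19,14) (19,33/2) (56/3,17) (17,17)]

1. After x ≥ 17: [(17,0) (20,0) (20,15) (18,18) (17,107/6)]
2. After x ≤ 19: [(17,0) (19,0) (19,33/2) (18,18) (17,107/6)]
3. After y ≥ 14: [(17,14) (19,14) (19,33/2) (18,18) (17,107/6)]
4. After y ≤ 17: [(17,17) (17,14) (19,14) (19,33/2) (56/3,17)]
5. Canonical ring: [(17,14) (19,14) (19,33/2) (56/3,17) (17,17)]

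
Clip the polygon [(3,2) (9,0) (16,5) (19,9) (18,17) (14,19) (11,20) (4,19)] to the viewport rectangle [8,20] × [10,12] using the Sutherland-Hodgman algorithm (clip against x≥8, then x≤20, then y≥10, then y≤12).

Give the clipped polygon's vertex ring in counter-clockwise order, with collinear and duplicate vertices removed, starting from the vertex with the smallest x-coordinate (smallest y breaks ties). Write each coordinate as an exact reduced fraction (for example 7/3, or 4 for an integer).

Clipped polygon: [(8,10) (151/8,10) (149/8,12) (8,12)]

1. After x ≥ 8: [(8,1/3) (9,0) (16,5) (19,9) (18,17) (14,19) (11,20) (8,137/7)]
2. After x ≤ 20: [(8,1/3) (9,0) (16,5) (19,9) (18,17) (14,19) (11,20) (8,137/7)]
3. After y ≥ 10: [(8,10) (151/8,10) (18,17) (14,19) (11,20) (8,137/7)]
4. After y ≤ 12: [(8,12) (8,10) (151/8,10) (149/8,12)]
5. Canonical ring: [(8,10) (151/8,10) (149/8,12) (8,12)]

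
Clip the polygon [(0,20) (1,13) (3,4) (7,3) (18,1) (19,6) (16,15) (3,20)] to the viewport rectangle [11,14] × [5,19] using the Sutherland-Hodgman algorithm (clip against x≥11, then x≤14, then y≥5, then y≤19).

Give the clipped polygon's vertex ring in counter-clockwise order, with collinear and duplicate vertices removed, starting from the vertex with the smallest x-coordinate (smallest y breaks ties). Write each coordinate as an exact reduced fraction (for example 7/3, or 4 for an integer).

1. After x ≥ 11: [(11,25/11) (18,1) (19,6) (16,15) (11,220/13)]
2. After x ≤ 14: [(11,25/11) (14,19/11) (14,205/13) (11,220/13)]
3. After y ≥ 5: [(11,5) (14,5) (14,205/13) (11,220/13)]
4. After y ≤ 19: [(11,5) (14,5) (14,205/13) (11,220/13)]
5. Canonical ring: [(11,5) (14,5) (14,205/13) (11,220/13)]

Clipped polygon: [(11,5) (14,5) (14,205/13) (11,220/13)]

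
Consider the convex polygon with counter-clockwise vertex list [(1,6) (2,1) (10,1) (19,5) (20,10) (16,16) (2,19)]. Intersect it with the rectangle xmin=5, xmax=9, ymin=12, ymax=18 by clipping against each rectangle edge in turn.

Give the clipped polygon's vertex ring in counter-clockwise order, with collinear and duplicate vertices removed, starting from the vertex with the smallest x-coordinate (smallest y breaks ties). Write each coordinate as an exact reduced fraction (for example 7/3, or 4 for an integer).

Clipped polygon: [(5,12) (9,12) (9,35/2) (20/3,18) (5,18)]

1. After x ≥ 5: [(5,1) (10,1) (19,5) (20,10) (16,16) (5,257/14)]
2. After x ≤ 9: [(5,1) (9,1) (9,35/2) (5,257/14)]
3. After y ≥ 12: [(5,12) (9,12) (9,35/2) (5,257/14)]
4. After y ≤ 18: [(5,18) (5,12) (9,12) (9,35/2) (20/3,18)]
5. Canonical ring: [(5,12) (9,12) (9,35/2) (20/3,18) (5,18)]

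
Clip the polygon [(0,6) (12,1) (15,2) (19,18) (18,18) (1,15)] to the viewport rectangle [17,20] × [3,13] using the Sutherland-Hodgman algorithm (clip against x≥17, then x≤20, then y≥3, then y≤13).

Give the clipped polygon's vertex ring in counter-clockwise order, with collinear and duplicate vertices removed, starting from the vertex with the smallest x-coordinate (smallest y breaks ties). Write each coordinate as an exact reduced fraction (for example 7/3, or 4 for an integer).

1. After x ≥ 17: [(17,10) (19,18) (18,18) (17,303/17)]
2. After x ≤ 20: [(17,10) (19,18) (18,18) (17,303/17)]
3. After y ≥ 3: [(17,10) (19,18) (18,18) (17,303/17)]
4. After y ≤ 13: [(17,13) (17,10) (71/4,13)]
5. Canonical ring: [(17,10) (71/4,13) (17,13)]

Clipped polygon: [(17,10) (71/4,13) (17,13)]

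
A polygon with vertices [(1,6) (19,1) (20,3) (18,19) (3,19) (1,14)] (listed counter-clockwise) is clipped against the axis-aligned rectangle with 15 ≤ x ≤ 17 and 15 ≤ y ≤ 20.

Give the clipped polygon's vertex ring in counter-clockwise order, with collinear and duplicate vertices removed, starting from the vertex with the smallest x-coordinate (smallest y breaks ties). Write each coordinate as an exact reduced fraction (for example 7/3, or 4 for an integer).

1. After x ≥ 15: [(15,19/9) (19,1) (20,3) (18,19) (15,19)]
2. After x ≤ 17: [(15,19/9) (17,14/9) (17,19) (15,19)]
3. After y ≥ 15: [(15,15) (17,15) (17,19) (15,19)]
4. After y ≤ 20: [(15,15) (17,15) (17,19) (15,19)]
5. Canonical ring: [(15,15) (17,15) (17,19) (15,19)]

Clipped polygon: [(15,15) (17,15) (17,19) (15,19)]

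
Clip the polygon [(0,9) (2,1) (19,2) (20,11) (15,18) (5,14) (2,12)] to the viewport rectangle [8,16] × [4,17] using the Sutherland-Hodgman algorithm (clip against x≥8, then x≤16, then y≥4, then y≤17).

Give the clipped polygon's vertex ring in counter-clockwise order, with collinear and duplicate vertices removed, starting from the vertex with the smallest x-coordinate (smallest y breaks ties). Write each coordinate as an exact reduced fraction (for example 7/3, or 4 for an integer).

Clipped polygon: [(8,4) (16,4) (16,83/5) (110/7,17) (25/2,17) (8,76/5)]

1. After x ≥ 8: [(8,23/17) (19,2) (20,11) (15,18) (8,76/5)]
2. After x ≤ 16: [(8,23/17) (16,31/17) (16,83/5) (15,18) (8,76/5)]
3. After y ≥ 4: [(8,4) (16,4) (16,83/5) (15,18) (8,76/5)]
4. After y ≤ 17: [(8,4) (16,4) (16,83/5) (110/7,17) (25/2,17) (8,76/5)]
5. Canonical ring: [(8,4) (16,4) (16,83/5) (110/7,17) (25/2,17) (8,76/5)]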